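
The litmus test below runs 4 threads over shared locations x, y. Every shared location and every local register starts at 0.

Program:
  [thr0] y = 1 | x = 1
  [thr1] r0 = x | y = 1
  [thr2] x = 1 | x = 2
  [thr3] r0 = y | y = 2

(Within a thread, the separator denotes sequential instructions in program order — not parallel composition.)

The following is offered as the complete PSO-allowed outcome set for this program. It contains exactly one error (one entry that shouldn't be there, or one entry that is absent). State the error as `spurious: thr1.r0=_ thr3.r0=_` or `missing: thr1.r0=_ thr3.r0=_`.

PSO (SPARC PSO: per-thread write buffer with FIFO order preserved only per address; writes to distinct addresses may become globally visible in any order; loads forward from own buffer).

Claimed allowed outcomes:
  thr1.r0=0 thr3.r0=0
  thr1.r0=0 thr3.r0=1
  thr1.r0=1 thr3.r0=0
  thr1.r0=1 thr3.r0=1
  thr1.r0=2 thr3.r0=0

missing: thr1.r0=2 thr3.r0=1

outcome vector order: (thr1.r0,thr3.r0)
[PSO] allowed = {0/0; 0/1; 1/0; 1/1; 2/0; 2/1}
PSO∖claimed = {2/1}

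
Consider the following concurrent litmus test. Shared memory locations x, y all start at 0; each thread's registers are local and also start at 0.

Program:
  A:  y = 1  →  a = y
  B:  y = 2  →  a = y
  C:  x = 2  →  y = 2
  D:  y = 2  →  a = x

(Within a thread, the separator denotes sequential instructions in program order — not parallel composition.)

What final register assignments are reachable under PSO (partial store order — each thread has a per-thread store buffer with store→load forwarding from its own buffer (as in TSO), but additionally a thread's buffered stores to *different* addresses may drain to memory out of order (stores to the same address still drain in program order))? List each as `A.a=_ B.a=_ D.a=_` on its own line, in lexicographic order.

A.a=1 B.a=1 D.a=0
A.a=1 B.a=1 D.a=2
A.a=1 B.a=2 D.a=0
A.a=1 B.a=2 D.a=2
A.a=2 B.a=1 D.a=0
A.a=2 B.a=1 D.a=2
A.a=2 B.a=2 D.a=0
A.a=2 B.a=2 D.a=2

outcome vector order: (A.a,B.a,D.a)
|PSO outcomes| = 8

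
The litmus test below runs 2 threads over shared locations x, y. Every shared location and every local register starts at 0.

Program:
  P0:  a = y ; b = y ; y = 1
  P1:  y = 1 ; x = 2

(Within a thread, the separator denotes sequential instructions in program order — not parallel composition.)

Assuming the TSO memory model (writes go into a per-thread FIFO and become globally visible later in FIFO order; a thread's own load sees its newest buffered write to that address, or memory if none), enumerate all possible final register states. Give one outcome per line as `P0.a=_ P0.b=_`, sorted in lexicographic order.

P0.a=0 P0.b=0
P0.a=0 P0.b=1
P0.a=1 P0.b=1

outcome vector order: (P0.a,P0.b)
|TSO outcomes| = 3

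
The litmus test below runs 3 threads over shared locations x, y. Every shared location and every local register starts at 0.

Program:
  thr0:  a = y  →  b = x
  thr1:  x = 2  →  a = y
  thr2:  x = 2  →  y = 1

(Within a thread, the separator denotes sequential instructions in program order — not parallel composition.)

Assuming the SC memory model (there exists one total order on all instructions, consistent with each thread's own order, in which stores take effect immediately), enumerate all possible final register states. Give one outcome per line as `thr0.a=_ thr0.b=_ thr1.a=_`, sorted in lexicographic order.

thr0.a=0 thr0.b=0 thr1.a=0
thr0.a=0 thr0.b=0 thr1.a=1
thr0.a=0 thr0.b=2 thr1.a=0
thr0.a=0 thr0.b=2 thr1.a=1
thr0.a=1 thr0.b=2 thr1.a=0
thr0.a=1 thr0.b=2 thr1.a=1

outcome vector order: (thr0.a,thr0.b,thr1.a)
|SC outcomes| = 6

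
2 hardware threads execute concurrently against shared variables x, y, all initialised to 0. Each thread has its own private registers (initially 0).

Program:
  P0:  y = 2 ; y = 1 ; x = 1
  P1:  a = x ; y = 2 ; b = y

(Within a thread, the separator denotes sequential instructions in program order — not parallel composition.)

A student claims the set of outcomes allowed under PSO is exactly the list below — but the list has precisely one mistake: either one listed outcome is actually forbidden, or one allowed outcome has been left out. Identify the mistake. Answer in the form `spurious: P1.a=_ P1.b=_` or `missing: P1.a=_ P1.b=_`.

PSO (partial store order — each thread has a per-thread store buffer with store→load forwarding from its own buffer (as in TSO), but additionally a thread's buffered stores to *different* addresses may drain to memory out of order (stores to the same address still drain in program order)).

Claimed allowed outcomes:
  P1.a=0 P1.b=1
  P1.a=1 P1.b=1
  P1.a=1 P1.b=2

outcome vector order: (P1.a,P1.b)
PSO: 4 outcomes — {0/1 0/2 1/1 1/2}
PSO∖claimed = {0/2}

missing: P1.a=0 P1.b=2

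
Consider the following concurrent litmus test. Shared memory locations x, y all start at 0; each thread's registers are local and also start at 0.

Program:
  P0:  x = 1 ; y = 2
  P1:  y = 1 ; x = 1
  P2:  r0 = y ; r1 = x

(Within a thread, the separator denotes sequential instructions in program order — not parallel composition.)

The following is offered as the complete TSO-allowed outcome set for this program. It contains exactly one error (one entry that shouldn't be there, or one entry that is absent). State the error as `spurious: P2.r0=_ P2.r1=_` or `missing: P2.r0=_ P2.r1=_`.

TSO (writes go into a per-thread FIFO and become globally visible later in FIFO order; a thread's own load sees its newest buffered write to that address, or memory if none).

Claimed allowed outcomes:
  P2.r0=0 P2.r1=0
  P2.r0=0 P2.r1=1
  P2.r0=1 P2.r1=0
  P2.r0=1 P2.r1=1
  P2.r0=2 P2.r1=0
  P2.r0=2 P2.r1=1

outcome vector order: (P2.r0,P2.r1)
TSO (5): <0 0> <0 1> <1 0> <1 1> <2 1>
claimed∖TSO = {<2 0>}

spurious: P2.r0=2 P2.r1=0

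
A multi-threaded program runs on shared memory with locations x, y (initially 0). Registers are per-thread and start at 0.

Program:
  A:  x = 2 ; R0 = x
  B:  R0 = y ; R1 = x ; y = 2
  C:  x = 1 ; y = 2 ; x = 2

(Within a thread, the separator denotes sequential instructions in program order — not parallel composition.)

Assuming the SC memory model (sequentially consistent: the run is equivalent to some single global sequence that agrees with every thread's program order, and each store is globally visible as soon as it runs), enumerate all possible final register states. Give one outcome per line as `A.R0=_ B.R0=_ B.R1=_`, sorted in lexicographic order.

A.R0=1 B.R0=0 B.R1=0
A.R0=1 B.R0=0 B.R1=1
A.R0=1 B.R0=0 B.R1=2
A.R0=1 B.R0=2 B.R1=1
A.R0=1 B.R0=2 B.R1=2
A.R0=2 B.R0=0 B.R1=0
A.R0=2 B.R0=0 B.R1=1
A.R0=2 B.R0=0 B.R1=2
A.R0=2 B.R0=2 B.R1=1
A.R0=2 B.R0=2 B.R1=2

outcome vector order: (A.R0,B.R0,B.R1)
|SC outcomes| = 10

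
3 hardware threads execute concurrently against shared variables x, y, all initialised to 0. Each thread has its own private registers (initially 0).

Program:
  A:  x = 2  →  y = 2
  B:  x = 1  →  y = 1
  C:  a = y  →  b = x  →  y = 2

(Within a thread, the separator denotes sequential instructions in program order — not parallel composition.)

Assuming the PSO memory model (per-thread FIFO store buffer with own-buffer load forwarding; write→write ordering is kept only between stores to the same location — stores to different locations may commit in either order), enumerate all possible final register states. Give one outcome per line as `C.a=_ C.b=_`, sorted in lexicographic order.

C.a=0 C.b=0
C.a=0 C.b=1
C.a=0 C.b=2
C.a=1 C.b=0
C.a=1 C.b=1
C.a=1 C.b=2
C.a=2 C.b=0
C.a=2 C.b=1
C.a=2 C.b=2

outcome vector order: (C.a,C.b)
|PSO outcomes| = 9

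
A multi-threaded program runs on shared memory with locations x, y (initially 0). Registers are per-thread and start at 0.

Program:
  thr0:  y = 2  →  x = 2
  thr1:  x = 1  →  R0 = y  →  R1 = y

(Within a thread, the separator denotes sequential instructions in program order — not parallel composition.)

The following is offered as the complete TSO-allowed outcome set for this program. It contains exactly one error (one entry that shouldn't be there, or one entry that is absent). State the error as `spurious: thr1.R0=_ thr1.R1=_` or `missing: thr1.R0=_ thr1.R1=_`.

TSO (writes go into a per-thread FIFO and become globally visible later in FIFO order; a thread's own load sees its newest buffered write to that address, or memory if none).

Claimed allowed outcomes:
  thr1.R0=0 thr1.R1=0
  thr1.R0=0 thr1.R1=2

outcome vector order: (thr1.R0,thr1.R1)
[TSO] allowed = {0/0 0/2 2/2}
TSO∖claimed = {2/2}

missing: thr1.R0=2 thr1.R1=2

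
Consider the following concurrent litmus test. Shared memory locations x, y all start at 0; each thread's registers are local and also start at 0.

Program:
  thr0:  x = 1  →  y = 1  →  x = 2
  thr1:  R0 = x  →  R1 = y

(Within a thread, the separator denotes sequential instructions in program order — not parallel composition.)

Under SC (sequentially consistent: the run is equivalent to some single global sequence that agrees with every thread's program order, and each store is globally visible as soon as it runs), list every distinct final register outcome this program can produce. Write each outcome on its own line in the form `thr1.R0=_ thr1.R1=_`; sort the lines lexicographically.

thr1.R0=0 thr1.R1=0
thr1.R0=0 thr1.R1=1
thr1.R0=1 thr1.R1=0
thr1.R0=1 thr1.R1=1
thr1.R0=2 thr1.R1=1

outcome vector order: (thr1.R0,thr1.R1)
|SC outcomes| = 5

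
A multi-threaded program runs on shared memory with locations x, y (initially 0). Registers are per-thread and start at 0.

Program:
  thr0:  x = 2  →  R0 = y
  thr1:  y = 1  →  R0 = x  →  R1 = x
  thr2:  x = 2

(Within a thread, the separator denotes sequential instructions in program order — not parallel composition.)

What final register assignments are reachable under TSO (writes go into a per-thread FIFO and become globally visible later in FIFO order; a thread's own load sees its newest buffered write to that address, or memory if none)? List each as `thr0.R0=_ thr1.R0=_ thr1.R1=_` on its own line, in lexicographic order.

outcome vector order: (thr0.R0,thr1.R0,thr1.R1)
|TSO outcomes| = 6

thr0.R0=0 thr1.R0=0 thr1.R1=0
thr0.R0=0 thr1.R0=0 thr1.R1=2
thr0.R0=0 thr1.R0=2 thr1.R1=2
thr0.R0=1 thr1.R0=0 thr1.R1=0
thr0.R0=1 thr1.R0=0 thr1.R1=2
thr0.R0=1 thr1.R0=2 thr1.R1=2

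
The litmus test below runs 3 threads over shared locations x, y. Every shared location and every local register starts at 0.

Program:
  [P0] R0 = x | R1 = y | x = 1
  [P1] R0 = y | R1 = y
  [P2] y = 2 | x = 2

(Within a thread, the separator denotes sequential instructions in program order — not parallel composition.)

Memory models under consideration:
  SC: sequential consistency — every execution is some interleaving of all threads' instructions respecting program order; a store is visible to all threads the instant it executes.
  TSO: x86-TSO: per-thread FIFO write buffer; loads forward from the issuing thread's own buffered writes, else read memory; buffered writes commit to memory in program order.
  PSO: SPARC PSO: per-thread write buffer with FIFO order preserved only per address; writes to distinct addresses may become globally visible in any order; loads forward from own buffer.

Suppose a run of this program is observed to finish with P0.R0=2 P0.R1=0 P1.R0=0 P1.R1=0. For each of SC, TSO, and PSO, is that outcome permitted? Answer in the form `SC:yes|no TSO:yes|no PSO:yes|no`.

outcome vector order: (P0.R0,P0.R1,P1.R0,P1.R1)
SC: 9 outcomes — {<0 0 0 0>, <0 0 0 2>, <0 0 2 2>, <0 2 0 0>, <0 2 0 2>, <0 2 2 2>, <2 2 0 0>, <2 2 0 2>, <2 2 2 2>}
TSO: 9 outcomes — {<0 0 0 0>, <0 0 0 2>, <0 0 2 2>, <0 2 0 0>, <0 2 0 2>, <0 2 2 2>, <2 2 0 0>, <2 2 0 2>, <2 2 2 2>}
PSO: 12 outcomes — {<0 0 0 0>, <0 0 0 2>, <0 0 2 2>, <0 2 0 0>, <0 2 0 2>, <0 2 2 2>, <2 0 0 0>, <2 0 0 2>, <2 0 2 2>, <2 2 0 0>, <2 2 0 2>, <2 2 2 2>}
target <2 0 0 0> ∈ {PSO}

SC:no TSO:no PSO:yes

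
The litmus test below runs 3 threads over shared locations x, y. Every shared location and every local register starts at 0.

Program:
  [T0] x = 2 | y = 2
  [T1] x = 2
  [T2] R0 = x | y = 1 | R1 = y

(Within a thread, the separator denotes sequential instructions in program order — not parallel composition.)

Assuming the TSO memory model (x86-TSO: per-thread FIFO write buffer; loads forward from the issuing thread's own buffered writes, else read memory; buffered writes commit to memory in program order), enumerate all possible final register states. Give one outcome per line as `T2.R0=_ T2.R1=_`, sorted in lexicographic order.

outcome vector order: (T2.R0,T2.R1)
|TSO outcomes| = 4

T2.R0=0 T2.R1=1
T2.R0=0 T2.R1=2
T2.R0=2 T2.R1=1
T2.R0=2 T2.R1=2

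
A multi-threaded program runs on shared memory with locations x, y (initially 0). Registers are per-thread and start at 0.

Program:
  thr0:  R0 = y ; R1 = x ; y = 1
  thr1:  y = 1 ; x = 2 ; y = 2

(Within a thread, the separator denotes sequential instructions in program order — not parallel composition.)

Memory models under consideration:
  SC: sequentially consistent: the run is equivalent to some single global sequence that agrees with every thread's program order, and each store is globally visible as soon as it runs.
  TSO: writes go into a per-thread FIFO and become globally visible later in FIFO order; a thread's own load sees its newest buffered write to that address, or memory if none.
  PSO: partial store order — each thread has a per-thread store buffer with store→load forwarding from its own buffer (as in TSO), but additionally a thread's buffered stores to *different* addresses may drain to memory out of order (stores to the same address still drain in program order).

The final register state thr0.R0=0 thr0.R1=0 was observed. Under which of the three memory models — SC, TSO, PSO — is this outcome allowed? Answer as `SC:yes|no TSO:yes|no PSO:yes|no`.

outcome vector order: (thr0.R0,thr0.R1)
under SC → 00; 02; 10; 12; 22
under TSO → 00; 02; 10; 12; 22
under PSO → 00; 02; 10; 12; 20; 22
target 00 ∈ {SC,TSO,PSO}

SC:yes TSO:yes PSO:yes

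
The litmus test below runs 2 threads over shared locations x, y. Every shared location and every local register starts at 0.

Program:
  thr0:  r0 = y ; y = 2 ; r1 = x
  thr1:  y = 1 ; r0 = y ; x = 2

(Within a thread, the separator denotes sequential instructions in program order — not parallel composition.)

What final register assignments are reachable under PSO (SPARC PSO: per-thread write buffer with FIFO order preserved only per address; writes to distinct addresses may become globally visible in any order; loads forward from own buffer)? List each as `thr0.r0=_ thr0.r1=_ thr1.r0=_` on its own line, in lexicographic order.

outcome vector order: (thr0.r0,thr0.r1,thr1.r0)
|PSO outcomes| = 8

thr0.r0=0 thr0.r1=0 thr1.r0=1
thr0.r0=0 thr0.r1=0 thr1.r0=2
thr0.r0=0 thr0.r1=2 thr1.r0=1
thr0.r0=0 thr0.r1=2 thr1.r0=2
thr0.r0=1 thr0.r1=0 thr1.r0=1
thr0.r0=1 thr0.r1=0 thr1.r0=2
thr0.r0=1 thr0.r1=2 thr1.r0=1
thr0.r0=1 thr0.r1=2 thr1.r0=2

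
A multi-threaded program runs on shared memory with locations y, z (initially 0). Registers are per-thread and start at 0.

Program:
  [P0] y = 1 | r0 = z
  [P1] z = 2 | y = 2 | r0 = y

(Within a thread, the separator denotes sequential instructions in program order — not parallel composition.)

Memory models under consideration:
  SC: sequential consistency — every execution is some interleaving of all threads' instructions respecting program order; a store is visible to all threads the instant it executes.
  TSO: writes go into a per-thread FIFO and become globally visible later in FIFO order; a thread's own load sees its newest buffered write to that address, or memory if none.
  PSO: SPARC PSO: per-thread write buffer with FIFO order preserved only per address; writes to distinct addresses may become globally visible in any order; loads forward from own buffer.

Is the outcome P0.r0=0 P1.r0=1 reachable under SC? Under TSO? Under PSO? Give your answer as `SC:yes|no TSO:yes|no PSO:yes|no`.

outcome vector order: (P0.r0,P1.r0)
under SC → 0/2, 2/1, 2/2
under TSO → 0/1, 0/2, 2/1, 2/2
under PSO → 0/1, 0/2, 2/1, 2/2
target 0/1 ∈ {TSO,PSO}

SC:no TSO:yes PSO:yes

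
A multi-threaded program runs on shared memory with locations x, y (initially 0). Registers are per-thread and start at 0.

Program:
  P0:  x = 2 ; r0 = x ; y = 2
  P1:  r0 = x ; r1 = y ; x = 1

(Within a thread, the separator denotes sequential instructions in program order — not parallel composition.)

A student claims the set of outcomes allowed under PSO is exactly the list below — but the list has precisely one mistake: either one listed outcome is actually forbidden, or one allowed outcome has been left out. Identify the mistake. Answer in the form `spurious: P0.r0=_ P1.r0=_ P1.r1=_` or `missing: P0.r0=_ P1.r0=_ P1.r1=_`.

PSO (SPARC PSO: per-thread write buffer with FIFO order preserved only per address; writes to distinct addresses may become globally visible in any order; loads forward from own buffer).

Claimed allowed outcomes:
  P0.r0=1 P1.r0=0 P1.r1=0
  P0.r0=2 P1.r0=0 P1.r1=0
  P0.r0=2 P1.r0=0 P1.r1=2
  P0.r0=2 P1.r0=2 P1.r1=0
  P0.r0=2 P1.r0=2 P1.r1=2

outcome vector order: (P0.r0,P1.r0,P1.r1)
PSO: 6 outcomes — {(1,0,0) (1,2,0) (2,0,0) (2,0,2) (2,2,0) (2,2,2)}
PSO∖claimed = {(1,2,0)}

missing: P0.r0=1 P1.r0=2 P1.r1=0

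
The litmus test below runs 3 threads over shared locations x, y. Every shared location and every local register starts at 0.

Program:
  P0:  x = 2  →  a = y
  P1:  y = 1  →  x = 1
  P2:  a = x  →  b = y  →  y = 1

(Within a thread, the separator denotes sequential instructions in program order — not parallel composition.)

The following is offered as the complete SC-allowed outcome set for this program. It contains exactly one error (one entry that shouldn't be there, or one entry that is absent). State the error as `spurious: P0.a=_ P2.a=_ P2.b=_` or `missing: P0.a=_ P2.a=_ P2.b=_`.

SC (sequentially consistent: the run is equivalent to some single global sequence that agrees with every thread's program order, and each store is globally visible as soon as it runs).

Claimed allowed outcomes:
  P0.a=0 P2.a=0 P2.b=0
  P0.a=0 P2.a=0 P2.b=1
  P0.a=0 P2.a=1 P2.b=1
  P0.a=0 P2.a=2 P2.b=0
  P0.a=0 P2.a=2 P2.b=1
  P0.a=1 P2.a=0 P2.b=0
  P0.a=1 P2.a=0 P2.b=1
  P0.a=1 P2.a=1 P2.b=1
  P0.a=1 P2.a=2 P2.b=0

missing: P0.a=1 P2.a=2 P2.b=1

outcome vector order: (P0.a,P2.a,P2.b)
SC (10): 0/0/0 0/0/1 0/1/1 0/2/0 0/2/1 1/0/0 1/0/1 1/1/1 1/2/0 1/2/1
SC∖claimed = {1/2/1}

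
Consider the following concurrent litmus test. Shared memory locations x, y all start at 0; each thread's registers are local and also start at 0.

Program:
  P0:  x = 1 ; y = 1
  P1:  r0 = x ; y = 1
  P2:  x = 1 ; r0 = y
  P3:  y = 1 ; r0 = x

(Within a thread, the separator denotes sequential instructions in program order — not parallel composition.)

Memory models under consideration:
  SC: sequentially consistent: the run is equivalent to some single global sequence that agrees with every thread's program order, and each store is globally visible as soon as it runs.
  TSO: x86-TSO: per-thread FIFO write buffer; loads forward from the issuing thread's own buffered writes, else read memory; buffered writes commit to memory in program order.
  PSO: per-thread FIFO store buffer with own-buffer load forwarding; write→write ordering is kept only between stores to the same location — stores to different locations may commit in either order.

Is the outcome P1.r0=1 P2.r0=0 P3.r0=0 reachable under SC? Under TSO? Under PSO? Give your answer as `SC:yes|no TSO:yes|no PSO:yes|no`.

SC:no TSO:yes PSO:yes

outcome vector order: (P1.r0,P2.r0,P3.r0)
SC: 6 outcomes — {<0 0 1> <0 1 0> <0 1 1> <1 0 1> <1 1 0> <1 1 1>}
TSO: 8 outcomes — {<0 0 0> <0 0 1> <0 1 0> <0 1 1> <1 0 0> <1 0 1> <1 1 0> <1 1 1>}
PSO: 8 outcomes — {<0 0 0> <0 0 1> <0 1 0> <0 1 1> <1 0 0> <1 0 1> <1 1 0> <1 1 1>}
target <1 0 0> ∈ {TSO,PSO}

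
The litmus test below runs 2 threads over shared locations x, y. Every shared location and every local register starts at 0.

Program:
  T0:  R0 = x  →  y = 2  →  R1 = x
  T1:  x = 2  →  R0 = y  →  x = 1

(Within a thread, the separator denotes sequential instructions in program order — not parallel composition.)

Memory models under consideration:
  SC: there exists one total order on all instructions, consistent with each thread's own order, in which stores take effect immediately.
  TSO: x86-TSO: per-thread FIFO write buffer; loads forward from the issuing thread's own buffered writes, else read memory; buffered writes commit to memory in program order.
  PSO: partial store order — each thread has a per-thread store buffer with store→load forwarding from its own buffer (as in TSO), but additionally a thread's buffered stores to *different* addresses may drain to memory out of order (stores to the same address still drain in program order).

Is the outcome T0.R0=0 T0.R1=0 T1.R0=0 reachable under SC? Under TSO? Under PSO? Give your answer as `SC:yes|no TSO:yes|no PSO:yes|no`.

outcome vector order: (T0.R0,T0.R1,T1.R0)
SC (10): 0/0/2 0/1/0 0/1/2 0/2/0 0/2/2 1/1/0 2/1/0 2/1/2 2/2/0 2/2/2
TSO (11): 0/0/0 0/0/2 0/1/0 0/1/2 0/2/0 0/2/2 1/1/0 2/1/0 2/1/2 2/2/0 2/2/2
PSO (11): 0/0/0 0/0/2 0/1/0 0/1/2 0/2/0 0/2/2 1/1/0 2/1/0 2/1/2 2/2/0 2/2/2
target 0/0/0 ∈ {TSO,PSO}

SC:no TSO:yes PSO:yes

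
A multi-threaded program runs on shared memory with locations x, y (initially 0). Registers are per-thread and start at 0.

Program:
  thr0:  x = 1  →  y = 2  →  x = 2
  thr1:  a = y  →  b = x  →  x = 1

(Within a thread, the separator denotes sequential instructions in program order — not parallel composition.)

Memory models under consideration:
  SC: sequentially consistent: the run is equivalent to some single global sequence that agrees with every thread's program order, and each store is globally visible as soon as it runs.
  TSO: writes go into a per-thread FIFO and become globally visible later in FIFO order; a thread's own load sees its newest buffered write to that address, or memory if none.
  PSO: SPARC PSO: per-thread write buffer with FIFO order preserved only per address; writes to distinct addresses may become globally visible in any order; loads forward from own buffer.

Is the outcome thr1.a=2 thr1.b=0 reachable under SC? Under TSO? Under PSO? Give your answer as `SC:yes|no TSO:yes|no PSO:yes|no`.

outcome vector order: (thr1.a,thr1.b)
[SC] allowed = {00; 01; 02; 21; 22}
[TSO] allowed = {00; 01; 02; 21; 22}
[PSO] allowed = {00; 01; 02; 20; 21; 22}
target 20 ∈ {PSO}

SC:no TSO:no PSO:yes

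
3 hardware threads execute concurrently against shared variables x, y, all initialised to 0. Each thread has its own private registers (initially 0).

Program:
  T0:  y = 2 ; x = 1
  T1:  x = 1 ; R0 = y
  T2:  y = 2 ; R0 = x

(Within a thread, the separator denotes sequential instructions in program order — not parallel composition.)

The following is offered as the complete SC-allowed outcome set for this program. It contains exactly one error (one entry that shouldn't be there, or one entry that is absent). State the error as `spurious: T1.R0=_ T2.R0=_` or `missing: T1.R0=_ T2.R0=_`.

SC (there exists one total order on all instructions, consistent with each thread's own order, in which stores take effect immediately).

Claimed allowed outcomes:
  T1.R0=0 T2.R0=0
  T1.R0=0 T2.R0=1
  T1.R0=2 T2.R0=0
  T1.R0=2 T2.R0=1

outcome vector order: (T1.R0,T2.R0)
under SC → <0 1> <2 0> <2 1>
claimed∖SC = {<0 0>}

spurious: T1.R0=0 T2.R0=0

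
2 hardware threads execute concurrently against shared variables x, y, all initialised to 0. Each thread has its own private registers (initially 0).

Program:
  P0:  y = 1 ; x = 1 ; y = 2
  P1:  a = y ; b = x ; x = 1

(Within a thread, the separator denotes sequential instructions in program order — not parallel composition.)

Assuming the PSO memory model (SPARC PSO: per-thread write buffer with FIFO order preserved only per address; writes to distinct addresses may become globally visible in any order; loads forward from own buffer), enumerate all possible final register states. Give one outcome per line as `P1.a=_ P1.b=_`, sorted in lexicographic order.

outcome vector order: (P1.a,P1.b)
|PSO outcomes| = 6

P1.a=0 P1.b=0
P1.a=0 P1.b=1
P1.a=1 P1.b=0
P1.a=1 P1.b=1
P1.a=2 P1.b=0
P1.a=2 P1.b=1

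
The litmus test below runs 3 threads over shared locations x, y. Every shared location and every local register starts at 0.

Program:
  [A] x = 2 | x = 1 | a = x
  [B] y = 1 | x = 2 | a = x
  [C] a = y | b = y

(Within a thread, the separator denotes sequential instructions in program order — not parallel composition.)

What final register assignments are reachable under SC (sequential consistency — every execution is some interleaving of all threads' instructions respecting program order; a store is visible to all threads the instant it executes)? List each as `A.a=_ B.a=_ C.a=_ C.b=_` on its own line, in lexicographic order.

A.a=1 B.a=1 C.a=0 C.b=0
A.a=1 B.a=1 C.a=0 C.b=1
A.a=1 B.a=1 C.a=1 C.b=1
A.a=1 B.a=2 C.a=0 C.b=0
A.a=1 B.a=2 C.a=0 C.b=1
A.a=1 B.a=2 C.a=1 C.b=1
A.a=2 B.a=2 C.a=0 C.b=0
A.a=2 B.a=2 C.a=0 C.b=1
A.a=2 B.a=2 C.a=1 C.b=1

outcome vector order: (A.a,B.a,C.a,C.b)
|SC outcomes| = 9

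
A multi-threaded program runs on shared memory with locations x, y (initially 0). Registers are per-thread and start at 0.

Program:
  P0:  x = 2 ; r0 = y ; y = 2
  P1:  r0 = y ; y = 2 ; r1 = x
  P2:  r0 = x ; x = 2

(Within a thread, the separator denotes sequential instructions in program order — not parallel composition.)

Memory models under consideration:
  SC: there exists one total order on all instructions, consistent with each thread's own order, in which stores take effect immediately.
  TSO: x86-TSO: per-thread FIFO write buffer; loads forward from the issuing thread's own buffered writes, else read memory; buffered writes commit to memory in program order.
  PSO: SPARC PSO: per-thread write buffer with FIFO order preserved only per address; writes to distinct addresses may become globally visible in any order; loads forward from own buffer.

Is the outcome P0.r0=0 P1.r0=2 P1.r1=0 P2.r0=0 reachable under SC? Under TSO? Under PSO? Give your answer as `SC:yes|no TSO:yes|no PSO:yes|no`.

SC:no TSO:no PSO:yes

outcome vector order: (P0.r0,P1.r0,P1.r1,P2.r0)
SC: 8 outcomes — {0020; 0022; 0220; 0222; 2000; 2002; 2020; 2022}
TSO: 10 outcomes — {0000; 0002; 0020; 0022; 0220; 0222; 2000; 2002; 2020; 2022}
PSO: 12 outcomes — {0000; 0002; 0020; 0022; 0200; 0202; 0220; 0222; 2000; 2002; 2020; 2022}
target 0200 ∈ {PSO}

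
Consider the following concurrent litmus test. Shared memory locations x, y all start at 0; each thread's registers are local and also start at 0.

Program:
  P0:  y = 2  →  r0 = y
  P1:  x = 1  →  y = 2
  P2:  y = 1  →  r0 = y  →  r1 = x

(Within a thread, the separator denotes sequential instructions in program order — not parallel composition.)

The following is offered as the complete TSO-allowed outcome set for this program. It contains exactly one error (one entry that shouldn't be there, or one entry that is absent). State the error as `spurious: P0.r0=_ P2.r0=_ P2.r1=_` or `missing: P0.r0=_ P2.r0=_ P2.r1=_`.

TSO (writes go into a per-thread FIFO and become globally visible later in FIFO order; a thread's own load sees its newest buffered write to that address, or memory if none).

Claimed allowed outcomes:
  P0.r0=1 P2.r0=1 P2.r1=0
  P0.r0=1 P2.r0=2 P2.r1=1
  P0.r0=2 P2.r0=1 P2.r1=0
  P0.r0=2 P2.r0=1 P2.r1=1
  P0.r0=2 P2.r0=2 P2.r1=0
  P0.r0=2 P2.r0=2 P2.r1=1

missing: P0.r0=1 P2.r0=1 P2.r1=1

outcome vector order: (P0.r0,P2.r0,P2.r1)
TSO (7): (1,1,0) (1,1,1) (1,2,1) (2,1,0) (2,1,1) (2,2,0) (2,2,1)
TSO∖claimed = {(1,1,1)}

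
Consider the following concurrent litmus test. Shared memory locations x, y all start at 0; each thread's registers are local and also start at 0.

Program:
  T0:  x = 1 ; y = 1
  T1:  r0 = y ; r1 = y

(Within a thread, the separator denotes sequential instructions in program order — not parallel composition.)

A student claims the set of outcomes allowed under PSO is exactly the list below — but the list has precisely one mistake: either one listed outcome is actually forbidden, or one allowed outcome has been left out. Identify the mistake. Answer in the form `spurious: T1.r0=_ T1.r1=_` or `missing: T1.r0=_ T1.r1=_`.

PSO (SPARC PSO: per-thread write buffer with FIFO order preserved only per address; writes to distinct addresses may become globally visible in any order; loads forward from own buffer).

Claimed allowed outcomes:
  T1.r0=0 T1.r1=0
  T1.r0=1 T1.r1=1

missing: T1.r0=0 T1.r1=1

outcome vector order: (T1.r0,T1.r1)
under PSO → 0/0; 0/1; 1/1
PSO∖claimed = {0/1}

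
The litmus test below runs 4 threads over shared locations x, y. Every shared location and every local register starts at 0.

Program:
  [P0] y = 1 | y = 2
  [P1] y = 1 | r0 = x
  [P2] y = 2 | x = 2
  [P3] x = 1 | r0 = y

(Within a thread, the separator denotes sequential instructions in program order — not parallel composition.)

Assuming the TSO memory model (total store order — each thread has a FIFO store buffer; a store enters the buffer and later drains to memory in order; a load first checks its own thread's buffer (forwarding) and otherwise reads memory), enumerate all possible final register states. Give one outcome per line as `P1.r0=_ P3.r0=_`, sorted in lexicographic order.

P1.r0=0 P3.r0=0
P1.r0=0 P3.r0=1
P1.r0=0 P3.r0=2
P1.r0=1 P3.r0=0
P1.r0=1 P3.r0=1
P1.r0=1 P3.r0=2
P1.r0=2 P3.r0=0
P1.r0=2 P3.r0=1
P1.r0=2 P3.r0=2

outcome vector order: (P1.r0,P3.r0)
|TSO outcomes| = 9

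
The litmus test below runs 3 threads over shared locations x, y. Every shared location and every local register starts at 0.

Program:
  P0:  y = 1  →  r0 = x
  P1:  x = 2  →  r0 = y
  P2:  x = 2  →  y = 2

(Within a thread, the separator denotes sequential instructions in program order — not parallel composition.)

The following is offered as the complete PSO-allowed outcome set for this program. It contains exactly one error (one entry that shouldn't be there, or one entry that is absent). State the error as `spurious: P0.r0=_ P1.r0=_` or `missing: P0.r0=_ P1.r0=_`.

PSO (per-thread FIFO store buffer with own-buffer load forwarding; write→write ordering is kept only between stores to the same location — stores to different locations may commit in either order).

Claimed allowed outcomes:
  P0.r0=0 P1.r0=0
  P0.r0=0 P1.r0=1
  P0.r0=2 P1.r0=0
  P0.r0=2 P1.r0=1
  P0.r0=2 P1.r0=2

outcome vector order: (P0.r0,P1.r0)
under PSO → 0/0, 0/1, 0/2, 2/0, 2/1, 2/2
PSO∖claimed = {0/2}

missing: P0.r0=0 P1.r0=2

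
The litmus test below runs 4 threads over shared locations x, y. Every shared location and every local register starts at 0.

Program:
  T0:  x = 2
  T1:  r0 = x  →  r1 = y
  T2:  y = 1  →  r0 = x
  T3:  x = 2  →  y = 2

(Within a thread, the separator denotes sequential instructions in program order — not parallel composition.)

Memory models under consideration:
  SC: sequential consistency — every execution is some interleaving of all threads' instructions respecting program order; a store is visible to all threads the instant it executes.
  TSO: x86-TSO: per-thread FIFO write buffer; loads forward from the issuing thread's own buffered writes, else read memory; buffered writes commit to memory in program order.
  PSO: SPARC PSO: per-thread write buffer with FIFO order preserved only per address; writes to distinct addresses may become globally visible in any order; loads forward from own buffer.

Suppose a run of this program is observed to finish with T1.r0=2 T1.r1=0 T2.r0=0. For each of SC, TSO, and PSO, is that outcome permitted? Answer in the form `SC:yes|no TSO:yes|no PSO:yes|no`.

SC:no TSO:yes PSO:yes

outcome vector order: (T1.r0,T1.r1,T2.r0)
under SC → 0/0/0 0/0/2 0/1/0 0/1/2 0/2/0 0/2/2 2/0/2 2/1/0 2/1/2 2/2/0 2/2/2
under TSO → 0/0/0 0/0/2 0/1/0 0/1/2 0/2/0 0/2/2 2/0/0 2/0/2 2/1/0 2/1/2 2/2/0 2/2/2
under PSO → 0/0/0 0/0/2 0/1/0 0/1/2 0/2/0 0/2/2 2/0/0 2/0/2 2/1/0 2/1/2 2/2/0 2/2/2
target 2/0/0 ∈ {TSO,PSO}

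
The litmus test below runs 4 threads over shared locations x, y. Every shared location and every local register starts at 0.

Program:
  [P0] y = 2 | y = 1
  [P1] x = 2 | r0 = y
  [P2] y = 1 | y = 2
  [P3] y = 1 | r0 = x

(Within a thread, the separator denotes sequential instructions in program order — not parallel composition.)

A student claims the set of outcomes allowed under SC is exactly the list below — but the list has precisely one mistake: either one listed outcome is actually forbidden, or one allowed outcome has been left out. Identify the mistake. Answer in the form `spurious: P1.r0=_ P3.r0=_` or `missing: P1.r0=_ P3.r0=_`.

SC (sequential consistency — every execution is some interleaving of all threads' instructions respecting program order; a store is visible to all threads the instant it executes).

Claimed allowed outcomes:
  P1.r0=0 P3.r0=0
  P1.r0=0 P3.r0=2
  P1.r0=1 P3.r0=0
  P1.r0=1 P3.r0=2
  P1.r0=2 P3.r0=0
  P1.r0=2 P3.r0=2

spurious: P1.r0=0 P3.r0=0

outcome vector order: (P1.r0,P3.r0)
[SC] allowed = {(0,2), (1,0), (1,2), (2,0), (2,2)}
claimed∖SC = {(0,0)}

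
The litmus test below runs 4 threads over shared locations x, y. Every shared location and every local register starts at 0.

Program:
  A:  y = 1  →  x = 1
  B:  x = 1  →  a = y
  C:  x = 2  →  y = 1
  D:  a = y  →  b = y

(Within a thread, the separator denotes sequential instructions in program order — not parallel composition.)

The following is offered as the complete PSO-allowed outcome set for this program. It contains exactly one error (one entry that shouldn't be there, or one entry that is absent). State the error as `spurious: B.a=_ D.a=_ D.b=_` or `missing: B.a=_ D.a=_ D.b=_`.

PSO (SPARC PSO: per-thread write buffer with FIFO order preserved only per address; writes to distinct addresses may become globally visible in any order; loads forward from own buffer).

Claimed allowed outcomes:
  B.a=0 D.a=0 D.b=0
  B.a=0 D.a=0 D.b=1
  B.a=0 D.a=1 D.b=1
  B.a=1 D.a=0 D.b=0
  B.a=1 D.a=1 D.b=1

missing: B.a=1 D.a=0 D.b=1

outcome vector order: (B.a,D.a,D.b)
[PSO] allowed = {<0 0 0> <0 0 1> <0 1 1> <1 0 0> <1 0 1> <1 1 1>}
PSO∖claimed = {<1 0 1>}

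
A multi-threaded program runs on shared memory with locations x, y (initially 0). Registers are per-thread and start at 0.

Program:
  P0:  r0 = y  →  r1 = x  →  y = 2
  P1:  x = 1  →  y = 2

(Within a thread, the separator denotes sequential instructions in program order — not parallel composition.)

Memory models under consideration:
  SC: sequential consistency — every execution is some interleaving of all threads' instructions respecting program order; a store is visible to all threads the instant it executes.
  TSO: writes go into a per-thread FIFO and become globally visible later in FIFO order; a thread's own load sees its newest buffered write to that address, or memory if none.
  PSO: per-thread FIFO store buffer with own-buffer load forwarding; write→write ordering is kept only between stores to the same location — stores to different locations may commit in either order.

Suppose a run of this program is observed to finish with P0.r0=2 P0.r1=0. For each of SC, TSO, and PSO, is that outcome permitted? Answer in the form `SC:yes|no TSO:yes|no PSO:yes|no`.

SC:no TSO:no PSO:yes

outcome vector order: (P0.r0,P0.r1)
under SC → 00, 01, 21
under TSO → 00, 01, 21
under PSO → 00, 01, 20, 21
target 20 ∈ {PSO}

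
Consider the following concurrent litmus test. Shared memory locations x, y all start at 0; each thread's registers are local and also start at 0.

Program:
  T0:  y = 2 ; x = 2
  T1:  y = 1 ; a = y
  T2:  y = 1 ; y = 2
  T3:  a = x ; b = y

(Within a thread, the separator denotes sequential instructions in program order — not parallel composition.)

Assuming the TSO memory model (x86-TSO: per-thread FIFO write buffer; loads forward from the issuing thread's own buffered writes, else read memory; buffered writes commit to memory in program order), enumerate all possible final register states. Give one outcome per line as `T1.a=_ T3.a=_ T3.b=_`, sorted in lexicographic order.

outcome vector order: (T1.a,T3.a,T3.b)
|TSO outcomes| = 10

T1.a=1 T3.a=0 T3.b=0
T1.a=1 T3.a=0 T3.b=1
T1.a=1 T3.a=0 T3.b=2
T1.a=1 T3.a=2 T3.b=1
T1.a=1 T3.a=2 T3.b=2
T1.a=2 T3.a=0 T3.b=0
T1.a=2 T3.a=0 T3.b=1
T1.a=2 T3.a=0 T3.b=2
T1.a=2 T3.a=2 T3.b=1
T1.a=2 T3.a=2 T3.b=2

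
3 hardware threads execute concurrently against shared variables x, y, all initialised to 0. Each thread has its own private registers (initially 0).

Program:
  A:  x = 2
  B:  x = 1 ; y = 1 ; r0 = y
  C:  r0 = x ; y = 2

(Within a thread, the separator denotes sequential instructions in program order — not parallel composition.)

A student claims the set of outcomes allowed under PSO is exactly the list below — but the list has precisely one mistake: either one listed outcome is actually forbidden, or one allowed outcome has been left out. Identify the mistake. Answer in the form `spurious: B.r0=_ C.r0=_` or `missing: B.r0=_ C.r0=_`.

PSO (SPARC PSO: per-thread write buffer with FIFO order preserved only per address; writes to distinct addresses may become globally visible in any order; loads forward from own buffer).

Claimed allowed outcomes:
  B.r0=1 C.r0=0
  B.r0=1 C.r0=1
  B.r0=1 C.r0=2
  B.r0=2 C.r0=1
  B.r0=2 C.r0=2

missing: B.r0=2 C.r0=0

outcome vector order: (B.r0,C.r0)
PSO: 6 outcomes — {1/0; 1/1; 1/2; 2/0; 2/1; 2/2}
PSO∖claimed = {2/0}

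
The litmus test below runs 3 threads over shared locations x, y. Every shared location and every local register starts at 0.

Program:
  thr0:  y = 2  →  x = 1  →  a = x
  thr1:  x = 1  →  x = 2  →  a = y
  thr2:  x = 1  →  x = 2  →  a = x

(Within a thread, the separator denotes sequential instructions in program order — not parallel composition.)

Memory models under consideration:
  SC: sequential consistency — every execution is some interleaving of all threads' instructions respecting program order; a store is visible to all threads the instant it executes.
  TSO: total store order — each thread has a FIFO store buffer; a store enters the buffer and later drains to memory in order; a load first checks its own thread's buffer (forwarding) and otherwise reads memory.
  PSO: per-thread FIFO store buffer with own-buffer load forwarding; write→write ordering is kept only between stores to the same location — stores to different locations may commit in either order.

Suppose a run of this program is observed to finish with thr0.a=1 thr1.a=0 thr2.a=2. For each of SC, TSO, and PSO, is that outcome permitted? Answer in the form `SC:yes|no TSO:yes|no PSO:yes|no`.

outcome vector order: (thr0.a,thr1.a,thr2.a)
SC: 7 outcomes — {1/0/1; 1/0/2; 1/2/1; 1/2/2; 2/0/2; 2/2/1; 2/2/2}
TSO: 8 outcomes — {1/0/1; 1/0/2; 1/2/1; 1/2/2; 2/0/1; 2/0/2; 2/2/1; 2/2/2}
PSO: 8 outcomes — {1/0/1; 1/0/2; 1/2/1; 1/2/2; 2/0/1; 2/0/2; 2/2/1; 2/2/2}
target 1/0/2 ∈ {SC,TSO,PSO}

SC:yes TSO:yes PSO:yes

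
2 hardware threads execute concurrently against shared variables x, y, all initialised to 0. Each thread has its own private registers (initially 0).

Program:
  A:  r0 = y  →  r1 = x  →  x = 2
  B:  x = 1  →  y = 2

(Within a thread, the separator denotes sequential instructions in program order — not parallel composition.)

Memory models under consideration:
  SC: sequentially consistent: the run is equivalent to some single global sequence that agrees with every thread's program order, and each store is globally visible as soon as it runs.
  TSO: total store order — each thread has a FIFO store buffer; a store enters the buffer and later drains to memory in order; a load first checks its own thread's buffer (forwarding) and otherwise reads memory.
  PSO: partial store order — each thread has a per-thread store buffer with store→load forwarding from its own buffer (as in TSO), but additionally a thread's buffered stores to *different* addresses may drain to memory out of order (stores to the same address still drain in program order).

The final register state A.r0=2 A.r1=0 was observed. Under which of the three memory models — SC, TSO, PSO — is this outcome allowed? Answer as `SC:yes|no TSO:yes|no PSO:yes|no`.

SC:no TSO:no PSO:yes

outcome vector order: (A.r0,A.r1)
SC (3): (0,0); (0,1); (2,1)
TSO (3): (0,0); (0,1); (2,1)
PSO (4): (0,0); (0,1); (2,0); (2,1)
target (2,0) ∈ {PSO}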